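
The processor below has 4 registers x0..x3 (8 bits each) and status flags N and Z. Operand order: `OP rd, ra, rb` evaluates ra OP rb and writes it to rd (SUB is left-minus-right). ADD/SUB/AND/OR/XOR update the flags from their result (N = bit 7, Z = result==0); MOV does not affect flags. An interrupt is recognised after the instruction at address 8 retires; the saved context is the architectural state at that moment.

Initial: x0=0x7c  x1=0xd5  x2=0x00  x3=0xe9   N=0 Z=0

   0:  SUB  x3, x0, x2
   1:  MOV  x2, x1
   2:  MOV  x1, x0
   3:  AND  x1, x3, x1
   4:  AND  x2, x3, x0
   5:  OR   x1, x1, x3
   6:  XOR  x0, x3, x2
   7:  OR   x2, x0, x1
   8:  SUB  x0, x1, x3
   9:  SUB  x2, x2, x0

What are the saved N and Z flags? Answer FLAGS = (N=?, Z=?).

after  0: x0=0x7c x1=0xd5 x2=0x00 x3=0x7c  N=0 Z=0
after  1: x0=0x7c x1=0xd5 x2=0xd5 x3=0x7c  N=0 Z=0
after  2: x0=0x7c x1=0x7c x2=0xd5 x3=0x7c  N=0 Z=0
after  3: x0=0x7c x1=0x7c x2=0xd5 x3=0x7c  N=0 Z=0
after  4: x0=0x7c x1=0x7c x2=0x7c x3=0x7c  N=0 Z=0
after  5: x0=0x7c x1=0x7c x2=0x7c x3=0x7c  N=0 Z=0
after  6: x0=0x00 x1=0x7c x2=0x7c x3=0x7c  N=0 Z=1
after  7: x0=0x00 x1=0x7c x2=0x7c x3=0x7c  N=0 Z=0
after  8: x0=0x00 x1=0x7c x2=0x7c x3=0x7c  N=0 Z=1
-- IRQ taken; context saved, return-PC = 9 --

FLAGS = (N=0, Z=1)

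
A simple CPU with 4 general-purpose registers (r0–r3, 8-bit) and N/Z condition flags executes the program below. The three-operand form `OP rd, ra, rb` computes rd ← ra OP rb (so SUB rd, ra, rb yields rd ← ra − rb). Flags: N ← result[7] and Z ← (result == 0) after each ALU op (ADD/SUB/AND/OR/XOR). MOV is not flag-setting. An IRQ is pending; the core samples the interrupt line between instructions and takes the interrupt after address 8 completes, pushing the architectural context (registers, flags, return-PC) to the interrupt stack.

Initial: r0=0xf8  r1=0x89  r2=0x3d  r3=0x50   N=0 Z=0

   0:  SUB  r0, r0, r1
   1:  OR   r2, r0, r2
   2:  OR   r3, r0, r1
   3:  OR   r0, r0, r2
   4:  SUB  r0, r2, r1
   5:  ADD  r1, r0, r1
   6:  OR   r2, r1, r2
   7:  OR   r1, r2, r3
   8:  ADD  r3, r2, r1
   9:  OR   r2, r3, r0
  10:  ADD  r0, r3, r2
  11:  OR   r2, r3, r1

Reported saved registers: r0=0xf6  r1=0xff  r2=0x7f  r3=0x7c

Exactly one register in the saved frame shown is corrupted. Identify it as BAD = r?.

after  0: r0=0x6f r1=0x89 r2=0x3d r3=0x50  N=0 Z=0
after  1: r0=0x6f r1=0x89 r2=0x7f r3=0x50  N=0 Z=0
after  2: r0=0x6f r1=0x89 r2=0x7f r3=0xef  N=1 Z=0
after  3: r0=0x7f r1=0x89 r2=0x7f r3=0xef  N=0 Z=0
after  4: r0=0xf6 r1=0x89 r2=0x7f r3=0xef  N=1 Z=0
after  5: r0=0xf6 r1=0x7f r2=0x7f r3=0xef  N=0 Z=0
after  6: r0=0xf6 r1=0x7f r2=0x7f r3=0xef  N=0 Z=0
after  7: r0=0xf6 r1=0xff r2=0x7f r3=0xef  N=1 Z=0
after  8: r0=0xf6 r1=0xff r2=0x7f r3=0x7e  N=0 Z=0
-- IRQ taken; context saved, return-PC = 9 --
mismatch: r3: reported 0x7c vs actual 0x7e

BAD = r3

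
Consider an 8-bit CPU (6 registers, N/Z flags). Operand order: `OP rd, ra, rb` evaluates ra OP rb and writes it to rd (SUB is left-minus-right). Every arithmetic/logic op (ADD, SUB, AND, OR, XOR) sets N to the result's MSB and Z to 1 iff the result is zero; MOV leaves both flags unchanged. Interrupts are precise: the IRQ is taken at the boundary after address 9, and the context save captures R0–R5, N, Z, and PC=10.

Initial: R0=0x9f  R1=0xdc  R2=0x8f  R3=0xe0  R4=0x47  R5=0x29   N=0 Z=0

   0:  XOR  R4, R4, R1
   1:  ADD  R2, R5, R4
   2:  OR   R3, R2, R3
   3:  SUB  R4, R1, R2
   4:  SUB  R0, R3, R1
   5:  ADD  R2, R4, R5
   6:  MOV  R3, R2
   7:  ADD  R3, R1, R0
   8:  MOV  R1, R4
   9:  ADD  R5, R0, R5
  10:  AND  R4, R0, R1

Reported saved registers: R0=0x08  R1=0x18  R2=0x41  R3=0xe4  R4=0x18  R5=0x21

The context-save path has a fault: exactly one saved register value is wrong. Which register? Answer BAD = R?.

after  0: R0=0x9f R1=0xdc R2=0x8f R3=0xe0 R4=0x9b R5=0x29  N=1 Z=0
after  1: R0=0x9f R1=0xdc R2=0xc4 R3=0xe0 R4=0x9b R5=0x29  N=1 Z=0
after  2: R0=0x9f R1=0xdc R2=0xc4 R3=0xe4 R4=0x9b R5=0x29  N=1 Z=0
after  3: R0=0x9f R1=0xdc R2=0xc4 R3=0xe4 R4=0x18 R5=0x29  N=0 Z=0
after  4: R0=0x08 R1=0xdc R2=0xc4 R3=0xe4 R4=0x18 R5=0x29  N=0 Z=0
after  5: R0=0x08 R1=0xdc R2=0x41 R3=0xe4 R4=0x18 R5=0x29  N=0 Z=0
after  6: R0=0x08 R1=0xdc R2=0x41 R3=0x41 R4=0x18 R5=0x29  N=0 Z=0
after  7: R0=0x08 R1=0xdc R2=0x41 R3=0xe4 R4=0x18 R5=0x29  N=1 Z=0
after  8: R0=0x08 R1=0x18 R2=0x41 R3=0xe4 R4=0x18 R5=0x29  N=1 Z=0
after  9: R0=0x08 R1=0x18 R2=0x41 R3=0xe4 R4=0x18 R5=0x31  N=0 Z=0
-- IRQ taken; context saved, return-PC = 10 --
mismatch: R5: reported 0x21 vs actual 0x31

BAD = R5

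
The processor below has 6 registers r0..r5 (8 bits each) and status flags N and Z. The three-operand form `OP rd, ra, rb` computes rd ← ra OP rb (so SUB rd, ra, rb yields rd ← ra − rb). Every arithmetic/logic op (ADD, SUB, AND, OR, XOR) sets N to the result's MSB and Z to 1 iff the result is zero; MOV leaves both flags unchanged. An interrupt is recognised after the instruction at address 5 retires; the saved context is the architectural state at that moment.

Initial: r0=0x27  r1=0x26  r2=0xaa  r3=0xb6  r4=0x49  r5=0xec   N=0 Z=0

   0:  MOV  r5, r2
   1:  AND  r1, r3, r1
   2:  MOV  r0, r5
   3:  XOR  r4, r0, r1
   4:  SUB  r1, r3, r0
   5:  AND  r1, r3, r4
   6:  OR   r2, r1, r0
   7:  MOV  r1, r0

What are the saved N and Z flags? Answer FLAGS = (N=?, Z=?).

FLAGS = (N=1, Z=0)

after  0: r0=0x27 r1=0x26 r2=0xaa r3=0xb6 r4=0x49 r5=0xaa  N=0 Z=0
after  1: r0=0x27 r1=0x26 r2=0xaa r3=0xb6 r4=0x49 r5=0xaa  N=0 Z=0
after  2: r0=0xaa r1=0x26 r2=0xaa r3=0xb6 r4=0x49 r5=0xaa  N=0 Z=0
after  3: r0=0xaa r1=0x26 r2=0xaa r3=0xb6 r4=0x8c r5=0xaa  N=1 Z=0
after  4: r0=0xaa r1=0x0c r2=0xaa r3=0xb6 r4=0x8c r5=0xaa  N=0 Z=0
after  5: r0=0xaa r1=0x84 r2=0xaa r3=0xb6 r4=0x8c r5=0xaa  N=1 Z=0
-- IRQ taken; context saved, return-PC = 6 --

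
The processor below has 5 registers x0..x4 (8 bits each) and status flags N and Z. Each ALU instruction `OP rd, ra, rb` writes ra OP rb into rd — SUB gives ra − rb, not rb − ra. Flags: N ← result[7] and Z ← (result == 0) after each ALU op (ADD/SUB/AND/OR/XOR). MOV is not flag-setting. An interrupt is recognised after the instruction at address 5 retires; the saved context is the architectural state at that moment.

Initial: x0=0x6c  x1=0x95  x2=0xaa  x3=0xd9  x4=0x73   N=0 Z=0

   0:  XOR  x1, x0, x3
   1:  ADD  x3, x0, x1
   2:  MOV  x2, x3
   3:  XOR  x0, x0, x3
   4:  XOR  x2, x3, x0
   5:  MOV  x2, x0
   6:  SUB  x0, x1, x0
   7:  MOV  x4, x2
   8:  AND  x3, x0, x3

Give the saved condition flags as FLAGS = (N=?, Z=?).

after  0: x0=0x6c x1=0xb5 x2=0xaa x3=0xd9 x4=0x73  N=1 Z=0
after  1: x0=0x6c x1=0xb5 x2=0xaa x3=0x21 x4=0x73  N=0 Z=0
after  2: x0=0x6c x1=0xb5 x2=0x21 x3=0x21 x4=0x73  N=0 Z=0
after  3: x0=0x4d x1=0xb5 x2=0x21 x3=0x21 x4=0x73  N=0 Z=0
after  4: x0=0x4d x1=0xb5 x2=0x6c x3=0x21 x4=0x73  N=0 Z=0
after  5: x0=0x4d x1=0xb5 x2=0x4d x3=0x21 x4=0x73  N=0 Z=0
-- IRQ taken; context saved, return-PC = 6 --

FLAGS = (N=0, Z=0)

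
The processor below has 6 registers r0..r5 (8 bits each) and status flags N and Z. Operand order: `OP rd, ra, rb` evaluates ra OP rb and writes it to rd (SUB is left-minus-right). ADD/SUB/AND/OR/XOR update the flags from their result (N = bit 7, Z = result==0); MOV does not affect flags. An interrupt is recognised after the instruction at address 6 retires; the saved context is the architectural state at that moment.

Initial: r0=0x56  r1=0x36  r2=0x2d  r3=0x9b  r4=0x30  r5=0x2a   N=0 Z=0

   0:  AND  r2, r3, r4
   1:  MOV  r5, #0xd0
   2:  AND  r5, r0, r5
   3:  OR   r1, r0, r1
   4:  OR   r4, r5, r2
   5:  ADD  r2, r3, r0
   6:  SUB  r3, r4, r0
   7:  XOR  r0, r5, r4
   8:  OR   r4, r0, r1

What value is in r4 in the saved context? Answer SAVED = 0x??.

SAVED = 0x50

after  0: r0=0x56 r1=0x36 r2=0x10 r3=0x9b r4=0x30 r5=0x2a  N=0 Z=0
after  1: r0=0x56 r1=0x36 r2=0x10 r3=0x9b r4=0x30 r5=0xd0  N=0 Z=0
after  2: r0=0x56 r1=0x36 r2=0x10 r3=0x9b r4=0x30 r5=0x50  N=0 Z=0
after  3: r0=0x56 r1=0x76 r2=0x10 r3=0x9b r4=0x30 r5=0x50  N=0 Z=0
after  4: r0=0x56 r1=0x76 r2=0x10 r3=0x9b r4=0x50 r5=0x50  N=0 Z=0
after  5: r0=0x56 r1=0x76 r2=0xf1 r3=0x9b r4=0x50 r5=0x50  N=1 Z=0
after  6: r0=0x56 r1=0x76 r2=0xf1 r3=0xfa r4=0x50 r5=0x50  N=1 Z=0
-- IRQ taken; context saved, return-PC = 7 --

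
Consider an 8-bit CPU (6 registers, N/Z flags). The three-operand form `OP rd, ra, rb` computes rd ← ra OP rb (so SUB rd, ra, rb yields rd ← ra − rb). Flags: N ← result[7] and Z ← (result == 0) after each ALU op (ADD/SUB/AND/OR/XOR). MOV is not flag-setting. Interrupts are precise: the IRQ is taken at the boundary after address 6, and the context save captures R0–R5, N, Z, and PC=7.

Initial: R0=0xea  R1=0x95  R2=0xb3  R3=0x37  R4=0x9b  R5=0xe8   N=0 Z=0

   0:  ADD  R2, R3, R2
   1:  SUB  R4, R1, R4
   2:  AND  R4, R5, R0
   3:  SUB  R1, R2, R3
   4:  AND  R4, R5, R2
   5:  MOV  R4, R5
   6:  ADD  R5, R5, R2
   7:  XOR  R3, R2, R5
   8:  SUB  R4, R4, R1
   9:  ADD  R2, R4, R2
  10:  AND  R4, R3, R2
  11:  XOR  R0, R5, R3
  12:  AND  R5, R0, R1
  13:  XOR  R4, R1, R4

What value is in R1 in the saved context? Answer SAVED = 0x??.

SAVED = 0xb3

after  0: R0=0xea R1=0x95 R2=0xea R3=0x37 R4=0x9b R5=0xe8  N=1 Z=0
after  1: R0=0xea R1=0x95 R2=0xea R3=0x37 R4=0xfa R5=0xe8  N=1 Z=0
after  2: R0=0xea R1=0x95 R2=0xea R3=0x37 R4=0xe8 R5=0xe8  N=1 Z=0
after  3: R0=0xea R1=0xb3 R2=0xea R3=0x37 R4=0xe8 R5=0xe8  N=1 Z=0
after  4: R0=0xea R1=0xb3 R2=0xea R3=0x37 R4=0xe8 R5=0xe8  N=1 Z=0
after  5: R0=0xea R1=0xb3 R2=0xea R3=0x37 R4=0xe8 R5=0xe8  N=1 Z=0
after  6: R0=0xea R1=0xb3 R2=0xea R3=0x37 R4=0xe8 R5=0xd2  N=1 Z=0
-- IRQ taken; context saved, return-PC = 7 --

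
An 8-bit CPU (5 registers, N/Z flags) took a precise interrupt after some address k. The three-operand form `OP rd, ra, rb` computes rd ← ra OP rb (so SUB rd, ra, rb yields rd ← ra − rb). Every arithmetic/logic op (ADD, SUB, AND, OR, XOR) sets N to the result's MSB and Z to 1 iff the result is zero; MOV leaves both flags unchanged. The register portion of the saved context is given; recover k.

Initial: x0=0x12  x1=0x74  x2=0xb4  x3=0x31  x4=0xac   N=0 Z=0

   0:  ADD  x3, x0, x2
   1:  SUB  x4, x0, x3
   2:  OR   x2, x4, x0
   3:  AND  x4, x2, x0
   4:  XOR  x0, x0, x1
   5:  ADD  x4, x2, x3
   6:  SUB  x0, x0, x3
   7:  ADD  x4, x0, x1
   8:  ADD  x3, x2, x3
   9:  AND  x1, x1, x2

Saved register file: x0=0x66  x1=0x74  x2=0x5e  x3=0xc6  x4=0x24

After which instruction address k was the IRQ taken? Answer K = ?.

after  0: x0=0x12 x1=0x74 x2=0xb4 x3=0xc6 x4=0xac  N=1 Z=0
after  1: x0=0x12 x1=0x74 x2=0xb4 x3=0xc6 x4=0x4c  N=0 Z=0
after  2: x0=0x12 x1=0x74 x2=0x5e x3=0xc6 x4=0x4c  N=0 Z=0
after  3: x0=0x12 x1=0x74 x2=0x5e x3=0xc6 x4=0x12  N=0 Z=0
after  4: x0=0x66 x1=0x74 x2=0x5e x3=0xc6 x4=0x12  N=0 Z=0
after  5: x0=0x66 x1=0x74 x2=0x5e x3=0xc6 x4=0x24  N=0 Z=0
-- IRQ taken; context saved, return-PC = 6 --

K = 5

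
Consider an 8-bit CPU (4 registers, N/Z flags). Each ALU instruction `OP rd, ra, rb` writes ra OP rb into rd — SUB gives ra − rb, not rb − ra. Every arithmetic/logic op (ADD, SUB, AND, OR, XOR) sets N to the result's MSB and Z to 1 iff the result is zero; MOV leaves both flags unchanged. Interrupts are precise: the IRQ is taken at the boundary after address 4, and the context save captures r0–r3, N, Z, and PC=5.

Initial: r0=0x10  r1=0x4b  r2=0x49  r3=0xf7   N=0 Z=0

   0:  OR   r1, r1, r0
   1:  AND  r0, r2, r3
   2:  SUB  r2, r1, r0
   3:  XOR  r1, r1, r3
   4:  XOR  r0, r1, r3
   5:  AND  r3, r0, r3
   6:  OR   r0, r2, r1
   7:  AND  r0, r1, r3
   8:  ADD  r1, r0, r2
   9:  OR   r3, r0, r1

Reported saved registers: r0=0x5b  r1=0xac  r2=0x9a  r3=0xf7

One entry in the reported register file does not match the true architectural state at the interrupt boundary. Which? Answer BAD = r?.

BAD = r2

after  0: r0=0x10 r1=0x5b r2=0x49 r3=0xf7  N=0 Z=0
after  1: r0=0x41 r1=0x5b r2=0x49 r3=0xf7  N=0 Z=0
after  2: r0=0x41 r1=0x5b r2=0x1a r3=0xf7  N=0 Z=0
after  3: r0=0x41 r1=0xac r2=0x1a r3=0xf7  N=1 Z=0
after  4: r0=0x5b r1=0xac r2=0x1a r3=0xf7  N=0 Z=0
-- IRQ taken; context saved, return-PC = 5 --
mismatch: r2: reported 0x9a vs actual 0x1a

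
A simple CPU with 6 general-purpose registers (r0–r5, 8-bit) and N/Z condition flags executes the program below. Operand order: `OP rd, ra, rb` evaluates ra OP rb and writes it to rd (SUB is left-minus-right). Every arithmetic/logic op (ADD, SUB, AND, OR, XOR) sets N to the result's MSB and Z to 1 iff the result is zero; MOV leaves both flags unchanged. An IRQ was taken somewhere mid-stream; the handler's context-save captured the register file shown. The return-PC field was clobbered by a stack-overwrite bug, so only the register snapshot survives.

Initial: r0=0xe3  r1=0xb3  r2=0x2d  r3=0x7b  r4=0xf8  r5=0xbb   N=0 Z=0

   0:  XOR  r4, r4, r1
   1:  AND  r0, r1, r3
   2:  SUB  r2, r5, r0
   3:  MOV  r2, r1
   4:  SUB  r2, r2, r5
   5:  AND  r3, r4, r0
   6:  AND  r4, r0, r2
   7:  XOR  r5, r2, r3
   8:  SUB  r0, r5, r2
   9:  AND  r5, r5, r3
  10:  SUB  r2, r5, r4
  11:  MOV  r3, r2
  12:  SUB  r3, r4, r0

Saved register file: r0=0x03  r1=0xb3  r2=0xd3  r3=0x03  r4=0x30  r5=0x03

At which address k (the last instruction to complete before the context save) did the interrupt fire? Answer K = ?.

after  0: r0=0xe3 r1=0xb3 r2=0x2d r3=0x7b r4=0x4b r5=0xbb  N=0 Z=0
after  1: r0=0x33 r1=0xb3 r2=0x2d r3=0x7b r4=0x4b r5=0xbb  N=0 Z=0
after  2: r0=0x33 r1=0xb3 r2=0x88 r3=0x7b r4=0x4b r5=0xbb  N=1 Z=0
after  3: r0=0x33 r1=0xb3 r2=0xb3 r3=0x7b r4=0x4b r5=0xbb  N=1 Z=0
after  4: r0=0x33 r1=0xb3 r2=0xf8 r3=0x7b r4=0x4b r5=0xbb  N=1 Z=0
after  5: r0=0x33 r1=0xb3 r2=0xf8 r3=0x03 r4=0x4b r5=0xbb  N=0 Z=0
after  6: r0=0x33 r1=0xb3 r2=0xf8 r3=0x03 r4=0x30 r5=0xbb  N=0 Z=0
after  7: r0=0x33 r1=0xb3 r2=0xf8 r3=0x03 r4=0x30 r5=0xfb  N=1 Z=0
after  8: r0=0x03 r1=0xb3 r2=0xf8 r3=0x03 r4=0x30 r5=0xfb  N=0 Z=0
after  9: r0=0x03 r1=0xb3 r2=0xf8 r3=0x03 r4=0x30 r5=0x03  N=0 Z=0
after 10: r0=0x03 r1=0xb3 r2=0xd3 r3=0x03 r4=0x30 r5=0x03  N=1 Z=0
-- IRQ taken; context saved, return-PC = 11 --

K = 10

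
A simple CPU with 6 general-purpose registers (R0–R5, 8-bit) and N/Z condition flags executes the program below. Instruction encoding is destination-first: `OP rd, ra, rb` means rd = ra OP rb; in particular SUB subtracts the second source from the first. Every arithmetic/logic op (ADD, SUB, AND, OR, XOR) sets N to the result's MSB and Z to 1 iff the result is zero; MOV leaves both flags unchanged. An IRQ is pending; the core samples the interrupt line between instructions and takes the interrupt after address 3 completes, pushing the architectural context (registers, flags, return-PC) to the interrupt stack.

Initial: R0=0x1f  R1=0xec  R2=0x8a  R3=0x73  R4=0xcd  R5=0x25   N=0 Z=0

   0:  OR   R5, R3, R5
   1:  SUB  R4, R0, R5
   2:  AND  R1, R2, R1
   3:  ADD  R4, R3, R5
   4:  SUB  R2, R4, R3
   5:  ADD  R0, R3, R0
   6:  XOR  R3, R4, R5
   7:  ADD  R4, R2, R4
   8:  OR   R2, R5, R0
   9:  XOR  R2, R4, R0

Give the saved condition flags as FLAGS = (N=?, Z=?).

after  0: R0=0x1f R1=0xec R2=0x8a R3=0x73 R4=0xcd R5=0x77  N=0 Z=0
after  1: R0=0x1f R1=0xec R2=0x8a R3=0x73 R4=0xa8 R5=0x77  N=1 Z=0
after  2: R0=0x1f R1=0x88 R2=0x8a R3=0x73 R4=0xa8 R5=0x77  N=1 Z=0
after  3: R0=0x1f R1=0x88 R2=0x8a R3=0x73 R4=0xea R5=0x77  N=1 Z=0
-- IRQ taken; context saved, return-PC = 4 --

FLAGS = (N=1, Z=0)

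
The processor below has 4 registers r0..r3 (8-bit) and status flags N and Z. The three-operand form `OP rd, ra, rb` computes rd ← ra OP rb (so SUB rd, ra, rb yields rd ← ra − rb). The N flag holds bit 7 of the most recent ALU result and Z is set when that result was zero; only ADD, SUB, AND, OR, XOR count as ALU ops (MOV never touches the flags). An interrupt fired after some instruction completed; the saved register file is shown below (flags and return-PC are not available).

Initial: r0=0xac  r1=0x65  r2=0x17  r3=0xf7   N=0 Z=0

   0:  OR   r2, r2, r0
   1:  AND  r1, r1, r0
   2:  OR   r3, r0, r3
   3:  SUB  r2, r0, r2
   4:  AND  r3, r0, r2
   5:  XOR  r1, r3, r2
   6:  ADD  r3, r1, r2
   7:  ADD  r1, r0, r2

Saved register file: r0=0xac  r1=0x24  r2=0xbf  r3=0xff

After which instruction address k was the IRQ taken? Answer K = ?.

K = 2

after  0: r0=0xac r1=0x65 r2=0xbf r3=0xf7  N=1 Z=0
after  1: r0=0xac r1=0x24 r2=0xbf r3=0xf7  N=0 Z=0
after  2: r0=0xac r1=0x24 r2=0xbf r3=0xff  N=1 Z=0
-- IRQ taken; context saved, return-PC = 3 --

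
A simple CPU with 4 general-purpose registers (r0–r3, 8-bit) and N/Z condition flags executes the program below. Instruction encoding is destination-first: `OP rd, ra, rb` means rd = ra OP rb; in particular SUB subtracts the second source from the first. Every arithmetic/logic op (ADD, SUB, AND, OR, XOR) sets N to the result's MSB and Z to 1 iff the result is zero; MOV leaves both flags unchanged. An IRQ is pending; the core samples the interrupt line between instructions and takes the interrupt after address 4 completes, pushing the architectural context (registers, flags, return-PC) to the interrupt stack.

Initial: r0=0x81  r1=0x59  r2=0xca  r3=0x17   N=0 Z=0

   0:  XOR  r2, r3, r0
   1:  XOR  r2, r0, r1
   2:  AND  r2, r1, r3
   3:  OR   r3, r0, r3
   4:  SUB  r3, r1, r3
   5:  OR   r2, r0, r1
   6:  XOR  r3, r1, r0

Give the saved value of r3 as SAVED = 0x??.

SAVED = 0xc2

after  0: r0=0x81 r1=0x59 r2=0x96 r3=0x17  N=1 Z=0
after  1: r0=0x81 r1=0x59 r2=0xd8 r3=0x17  N=1 Z=0
after  2: r0=0x81 r1=0x59 r2=0x11 r3=0x17  N=0 Z=0
after  3: r0=0x81 r1=0x59 r2=0x11 r3=0x97  N=1 Z=0
after  4: r0=0x81 r1=0x59 r2=0x11 r3=0xc2  N=1 Z=0
-- IRQ taken; context saved, return-PC = 5 --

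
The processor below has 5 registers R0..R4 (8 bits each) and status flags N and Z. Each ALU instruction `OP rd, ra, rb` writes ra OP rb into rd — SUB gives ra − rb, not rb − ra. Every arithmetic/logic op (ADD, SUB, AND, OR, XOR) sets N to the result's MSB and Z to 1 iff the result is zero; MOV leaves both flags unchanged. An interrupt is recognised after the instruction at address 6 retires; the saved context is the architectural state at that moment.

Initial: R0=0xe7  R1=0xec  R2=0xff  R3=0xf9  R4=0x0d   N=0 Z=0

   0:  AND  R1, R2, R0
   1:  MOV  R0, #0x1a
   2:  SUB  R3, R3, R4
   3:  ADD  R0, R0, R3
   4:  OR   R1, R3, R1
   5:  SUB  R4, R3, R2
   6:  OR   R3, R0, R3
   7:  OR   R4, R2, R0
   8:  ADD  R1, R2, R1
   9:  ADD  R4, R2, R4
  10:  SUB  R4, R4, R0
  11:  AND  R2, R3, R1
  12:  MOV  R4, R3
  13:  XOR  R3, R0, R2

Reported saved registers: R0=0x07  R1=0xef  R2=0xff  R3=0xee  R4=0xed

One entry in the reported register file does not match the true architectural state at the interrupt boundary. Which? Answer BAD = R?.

after  0: R0=0xe7 R1=0xe7 R2=0xff R3=0xf9 R4=0x0d  N=1 Z=0
after  1: R0=0x1a R1=0xe7 R2=0xff R3=0xf9 R4=0x0d  N=1 Z=0
after  2: R0=0x1a R1=0xe7 R2=0xff R3=0xec R4=0x0d  N=1 Z=0
after  3: R0=0x06 R1=0xe7 R2=0xff R3=0xec R4=0x0d  N=0 Z=0
after  4: R0=0x06 R1=0xef R2=0xff R3=0xec R4=0x0d  N=1 Z=0
after  5: R0=0x06 R1=0xef R2=0xff R3=0xec R4=0xed  N=1 Z=0
after  6: R0=0x06 R1=0xef R2=0xff R3=0xee R4=0xed  N=1 Z=0
-- IRQ taken; context saved, return-PC = 7 --
mismatch: R0: reported 0x07 vs actual 0x06

BAD = R0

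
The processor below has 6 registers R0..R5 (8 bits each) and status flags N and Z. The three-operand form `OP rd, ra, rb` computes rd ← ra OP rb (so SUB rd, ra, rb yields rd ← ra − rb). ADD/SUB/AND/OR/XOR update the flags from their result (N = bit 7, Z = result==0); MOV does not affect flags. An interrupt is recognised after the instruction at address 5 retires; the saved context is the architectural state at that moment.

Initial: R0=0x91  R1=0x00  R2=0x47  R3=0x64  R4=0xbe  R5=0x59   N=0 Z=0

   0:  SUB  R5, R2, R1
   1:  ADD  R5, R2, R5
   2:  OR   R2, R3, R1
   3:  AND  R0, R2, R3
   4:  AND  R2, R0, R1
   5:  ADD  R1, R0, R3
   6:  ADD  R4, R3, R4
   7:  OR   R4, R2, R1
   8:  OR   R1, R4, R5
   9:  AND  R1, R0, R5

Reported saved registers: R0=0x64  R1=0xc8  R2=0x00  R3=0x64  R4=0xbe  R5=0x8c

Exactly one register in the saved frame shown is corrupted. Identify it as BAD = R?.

after  0: R0=0x91 R1=0x00 R2=0x47 R3=0x64 R4=0xbe R5=0x47  N=0 Z=0
after  1: R0=0x91 R1=0x00 R2=0x47 R3=0x64 R4=0xbe R5=0x8e  N=1 Z=0
after  2: R0=0x91 R1=0x00 R2=0x64 R3=0x64 R4=0xbe R5=0x8e  N=0 Z=0
after  3: R0=0x64 R1=0x00 R2=0x64 R3=0x64 R4=0xbe R5=0x8e  N=0 Z=0
after  4: R0=0x64 R1=0x00 R2=0x00 R3=0x64 R4=0xbe R5=0x8e  N=0 Z=1
after  5: R0=0x64 R1=0xc8 R2=0x00 R3=0x64 R4=0xbe R5=0x8e  N=1 Z=0
-- IRQ taken; context saved, return-PC = 6 --
mismatch: R5: reported 0x8c vs actual 0x8e

BAD = R5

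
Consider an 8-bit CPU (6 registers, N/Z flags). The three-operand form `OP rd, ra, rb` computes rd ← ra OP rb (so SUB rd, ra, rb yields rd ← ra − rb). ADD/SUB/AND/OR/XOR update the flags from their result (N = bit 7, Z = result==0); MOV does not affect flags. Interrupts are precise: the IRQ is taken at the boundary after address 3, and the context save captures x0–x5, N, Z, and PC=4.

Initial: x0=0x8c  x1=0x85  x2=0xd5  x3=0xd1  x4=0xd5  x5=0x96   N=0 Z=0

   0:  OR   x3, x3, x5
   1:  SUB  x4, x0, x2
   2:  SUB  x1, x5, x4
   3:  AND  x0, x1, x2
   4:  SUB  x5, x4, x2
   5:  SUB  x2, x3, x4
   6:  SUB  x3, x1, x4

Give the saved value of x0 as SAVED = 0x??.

after  0: x0=0x8c x1=0x85 x2=0xd5 x3=0xd7 x4=0xd5 x5=0x96  N=1 Z=0
after  1: x0=0x8c x1=0x85 x2=0xd5 x3=0xd7 x4=0xb7 x5=0x96  N=1 Z=0
after  2: x0=0x8c x1=0xdf x2=0xd5 x3=0xd7 x4=0xb7 x5=0x96  N=1 Z=0
after  3: x0=0xd5 x1=0xdf x2=0xd5 x3=0xd7 x4=0xb7 x5=0x96  N=1 Z=0
-- IRQ taken; context saved, return-PC = 4 --

SAVED = 0xd5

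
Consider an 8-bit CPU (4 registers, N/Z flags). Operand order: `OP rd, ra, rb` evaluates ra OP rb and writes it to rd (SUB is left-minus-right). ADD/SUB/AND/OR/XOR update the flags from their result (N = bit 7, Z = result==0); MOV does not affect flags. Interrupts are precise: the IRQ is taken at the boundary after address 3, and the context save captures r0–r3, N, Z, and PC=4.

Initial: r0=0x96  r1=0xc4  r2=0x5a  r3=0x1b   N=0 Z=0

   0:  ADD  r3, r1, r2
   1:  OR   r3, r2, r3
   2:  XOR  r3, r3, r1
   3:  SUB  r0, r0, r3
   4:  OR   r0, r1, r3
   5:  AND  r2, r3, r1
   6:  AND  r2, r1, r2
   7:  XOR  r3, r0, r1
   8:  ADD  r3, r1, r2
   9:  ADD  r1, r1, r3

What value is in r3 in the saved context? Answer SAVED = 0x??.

SAVED = 0x9a

after  0: r0=0x96 r1=0xc4 r2=0x5a r3=0x1e  N=0 Z=0
after  1: r0=0x96 r1=0xc4 r2=0x5a r3=0x5e  N=0 Z=0
after  2: r0=0x96 r1=0xc4 r2=0x5a r3=0x9a  N=1 Z=0
after  3: r0=0xfc r1=0xc4 r2=0x5a r3=0x9a  N=1 Z=0
-- IRQ taken; context saved, return-PC = 4 --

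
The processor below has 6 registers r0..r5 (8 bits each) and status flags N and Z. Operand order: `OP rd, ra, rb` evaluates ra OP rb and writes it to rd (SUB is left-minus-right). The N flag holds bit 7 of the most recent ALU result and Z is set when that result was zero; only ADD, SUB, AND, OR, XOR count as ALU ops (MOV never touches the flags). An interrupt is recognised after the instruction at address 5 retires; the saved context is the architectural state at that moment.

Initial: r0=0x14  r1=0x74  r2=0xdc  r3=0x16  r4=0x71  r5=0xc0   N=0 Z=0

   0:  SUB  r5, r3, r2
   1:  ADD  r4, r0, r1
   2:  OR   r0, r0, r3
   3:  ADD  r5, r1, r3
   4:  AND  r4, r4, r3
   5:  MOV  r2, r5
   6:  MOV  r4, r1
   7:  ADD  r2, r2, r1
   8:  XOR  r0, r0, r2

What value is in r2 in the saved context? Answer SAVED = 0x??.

SAVED = 0x8a

after  0: r0=0x14 r1=0x74 r2=0xdc r3=0x16 r4=0x71 r5=0x3a  N=0 Z=0
after  1: r0=0x14 r1=0x74 r2=0xdc r3=0x16 r4=0x88 r5=0x3a  N=1 Z=0
after  2: r0=0x16 r1=0x74 r2=0xdc r3=0x16 r4=0x88 r5=0x3a  N=0 Z=0
after  3: r0=0x16 r1=0x74 r2=0xdc r3=0x16 r4=0x88 r5=0x8a  N=1 Z=0
after  4: r0=0x16 r1=0x74 r2=0xdc r3=0x16 r4=0x00 r5=0x8a  N=0 Z=1
after  5: r0=0x16 r1=0x74 r2=0x8a r3=0x16 r4=0x00 r5=0x8a  N=0 Z=1
-- IRQ taken; context saved, return-PC = 6 --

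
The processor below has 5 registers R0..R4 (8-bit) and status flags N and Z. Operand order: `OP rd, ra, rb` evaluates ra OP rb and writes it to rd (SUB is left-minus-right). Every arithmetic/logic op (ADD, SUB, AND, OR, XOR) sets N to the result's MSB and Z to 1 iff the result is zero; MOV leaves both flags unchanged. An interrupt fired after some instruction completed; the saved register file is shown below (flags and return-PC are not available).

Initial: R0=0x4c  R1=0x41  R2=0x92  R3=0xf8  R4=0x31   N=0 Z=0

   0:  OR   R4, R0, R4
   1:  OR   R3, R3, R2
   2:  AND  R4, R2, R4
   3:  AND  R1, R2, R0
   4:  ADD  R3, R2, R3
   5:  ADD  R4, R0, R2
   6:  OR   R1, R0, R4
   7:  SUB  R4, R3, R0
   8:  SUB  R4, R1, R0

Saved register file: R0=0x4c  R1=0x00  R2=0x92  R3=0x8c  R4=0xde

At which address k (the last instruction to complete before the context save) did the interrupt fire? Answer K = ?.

K = 5

after  0: R0=0x4c R1=0x41 R2=0x92 R3=0xf8 R4=0x7d  N=0 Z=0
after  1: R0=0x4c R1=0x41 R2=0x92 R3=0xfa R4=0x7d  N=1 Z=0
after  2: R0=0x4c R1=0x41 R2=0x92 R3=0xfa R4=0x10  N=0 Z=0
after  3: R0=0x4c R1=0x00 R2=0x92 R3=0xfa R4=0x10  N=0 Z=1
after  4: R0=0x4c R1=0x00 R2=0x92 R3=0x8c R4=0x10  N=1 Z=0
after  5: R0=0x4c R1=0x00 R2=0x92 R3=0x8c R4=0xde  N=1 Z=0
-- IRQ taken; context saved, return-PC = 6 --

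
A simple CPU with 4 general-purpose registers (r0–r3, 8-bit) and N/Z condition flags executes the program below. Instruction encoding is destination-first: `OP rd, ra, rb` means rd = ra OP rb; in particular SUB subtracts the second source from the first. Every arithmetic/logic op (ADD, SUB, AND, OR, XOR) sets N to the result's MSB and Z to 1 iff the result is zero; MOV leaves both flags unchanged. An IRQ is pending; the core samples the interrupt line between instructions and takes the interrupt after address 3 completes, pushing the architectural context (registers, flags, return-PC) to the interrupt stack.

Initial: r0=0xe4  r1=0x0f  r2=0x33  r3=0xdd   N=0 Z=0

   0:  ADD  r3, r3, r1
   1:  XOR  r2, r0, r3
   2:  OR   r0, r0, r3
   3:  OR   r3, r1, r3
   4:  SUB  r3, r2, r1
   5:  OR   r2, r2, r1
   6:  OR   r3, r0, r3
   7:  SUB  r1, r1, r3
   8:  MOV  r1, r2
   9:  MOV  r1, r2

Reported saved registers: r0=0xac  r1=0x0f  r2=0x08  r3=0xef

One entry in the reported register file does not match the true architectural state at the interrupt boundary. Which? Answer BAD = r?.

BAD = r0

after  0: r0=0xe4 r1=0x0f r2=0x33 r3=0xec  N=1 Z=0
after  1: r0=0xe4 r1=0x0f r2=0x08 r3=0xec  N=0 Z=0
after  2: r0=0xec r1=0x0f r2=0x08 r3=0xec  N=1 Z=0
after  3: r0=0xec r1=0x0f r2=0x08 r3=0xef  N=1 Z=0
-- IRQ taken; context saved, return-PC = 4 --
mismatch: r0: reported 0xac vs actual 0xec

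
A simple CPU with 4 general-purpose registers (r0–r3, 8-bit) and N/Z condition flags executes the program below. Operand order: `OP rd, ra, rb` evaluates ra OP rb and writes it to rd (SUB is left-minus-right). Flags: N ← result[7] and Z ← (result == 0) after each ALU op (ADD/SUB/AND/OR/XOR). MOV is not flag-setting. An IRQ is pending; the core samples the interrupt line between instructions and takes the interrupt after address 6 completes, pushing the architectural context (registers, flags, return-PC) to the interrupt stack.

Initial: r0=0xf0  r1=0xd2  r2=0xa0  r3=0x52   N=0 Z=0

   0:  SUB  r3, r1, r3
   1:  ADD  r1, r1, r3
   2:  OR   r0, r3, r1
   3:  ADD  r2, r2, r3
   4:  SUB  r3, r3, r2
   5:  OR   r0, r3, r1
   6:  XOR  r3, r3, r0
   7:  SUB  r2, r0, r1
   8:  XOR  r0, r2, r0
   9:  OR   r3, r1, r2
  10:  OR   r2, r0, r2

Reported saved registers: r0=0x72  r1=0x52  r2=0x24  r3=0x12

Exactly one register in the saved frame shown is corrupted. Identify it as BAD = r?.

BAD = r2

after  0: r0=0xf0 r1=0xd2 r2=0xa0 r3=0x80  N=1 Z=0
after  1: r0=0xf0 r1=0x52 r2=0xa0 r3=0x80  N=0 Z=0
after  2: r0=0xd2 r1=0x52 r2=0xa0 r3=0x80  N=1 Z=0
after  3: r0=0xd2 r1=0x52 r2=0x20 r3=0x80  N=0 Z=0
after  4: r0=0xd2 r1=0x52 r2=0x20 r3=0x60  N=0 Z=0
after  5: r0=0x72 r1=0x52 r2=0x20 r3=0x60  N=0 Z=0
after  6: r0=0x72 r1=0x52 r2=0x20 r3=0x12  N=0 Z=0
-- IRQ taken; context saved, return-PC = 7 --
mismatch: r2: reported 0x24 vs actual 0x20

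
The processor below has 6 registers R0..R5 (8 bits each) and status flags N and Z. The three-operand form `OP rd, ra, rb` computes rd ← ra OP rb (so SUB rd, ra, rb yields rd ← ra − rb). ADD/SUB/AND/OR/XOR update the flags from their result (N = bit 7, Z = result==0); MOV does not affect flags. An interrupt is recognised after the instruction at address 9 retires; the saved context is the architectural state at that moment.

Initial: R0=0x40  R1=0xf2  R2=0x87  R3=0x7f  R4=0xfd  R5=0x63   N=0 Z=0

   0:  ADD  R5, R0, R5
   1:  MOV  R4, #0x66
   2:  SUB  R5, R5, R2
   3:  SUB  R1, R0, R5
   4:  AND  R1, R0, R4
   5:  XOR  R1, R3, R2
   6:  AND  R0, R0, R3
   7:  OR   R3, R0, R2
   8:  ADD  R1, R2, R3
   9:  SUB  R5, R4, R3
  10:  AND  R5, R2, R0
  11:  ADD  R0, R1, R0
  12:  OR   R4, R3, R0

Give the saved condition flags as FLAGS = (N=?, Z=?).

after  0: R0=0x40 R1=0xf2 R2=0x87 R3=0x7f R4=0xfd R5=0xa3  N=1 Z=0
after  1: R0=0x40 R1=0xf2 R2=0x87 R3=0x7f R4=0x66 R5=0xa3  N=1 Z=0
after  2: R0=0x40 R1=0xf2 R2=0x87 R3=0x7f R4=0x66 R5=0x1c  N=0 Z=0
after  3: R0=0x40 R1=0x24 R2=0x87 R3=0x7f R4=0x66 R5=0x1c  N=0 Z=0
after  4: R0=0x40 R1=0x40 R2=0x87 R3=0x7f R4=0x66 R5=0x1c  N=0 Z=0
after  5: R0=0x40 R1=0xf8 R2=0x87 R3=0x7f R4=0x66 R5=0x1c  N=1 Z=0
after  6: R0=0x40 R1=0xf8 R2=0x87 R3=0x7f R4=0x66 R5=0x1c  N=0 Z=0
after  7: R0=0x40 R1=0xf8 R2=0x87 R3=0xc7 R4=0x66 R5=0x1c  N=1 Z=0
after  8: R0=0x40 R1=0x4e R2=0x87 R3=0xc7 R4=0x66 R5=0x1c  N=0 Z=0
after  9: R0=0x40 R1=0x4e R2=0x87 R3=0xc7 R4=0x66 R5=0x9f  N=1 Z=0
-- IRQ taken; context saved, return-PC = 10 --

FLAGS = (N=1, Z=0)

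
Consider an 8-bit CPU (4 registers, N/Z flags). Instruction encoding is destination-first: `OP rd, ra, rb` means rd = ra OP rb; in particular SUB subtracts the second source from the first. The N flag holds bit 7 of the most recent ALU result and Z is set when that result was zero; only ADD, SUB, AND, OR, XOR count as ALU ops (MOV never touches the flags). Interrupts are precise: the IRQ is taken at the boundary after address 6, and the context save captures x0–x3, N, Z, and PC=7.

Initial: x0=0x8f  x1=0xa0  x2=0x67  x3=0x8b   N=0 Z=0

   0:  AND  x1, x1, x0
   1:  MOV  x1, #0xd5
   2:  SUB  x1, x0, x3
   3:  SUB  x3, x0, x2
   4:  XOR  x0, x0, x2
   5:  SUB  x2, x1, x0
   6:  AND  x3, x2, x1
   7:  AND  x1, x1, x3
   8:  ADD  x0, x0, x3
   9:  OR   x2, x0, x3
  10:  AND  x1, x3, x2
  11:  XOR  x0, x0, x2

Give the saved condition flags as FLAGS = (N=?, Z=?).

after  0: x0=0x8f x1=0x80 x2=0x67 x3=0x8b  N=1 Z=0
after  1: x0=0x8f x1=0xd5 x2=0x67 x3=0x8b  N=1 Z=0
after  2: x0=0x8f x1=0x04 x2=0x67 x3=0x8b  N=0 Z=0
after  3: x0=0x8f x1=0x04 x2=0x67 x3=0x28  N=0 Z=0
after  4: x0=0xe8 x1=0x04 x2=0x67 x3=0x28  N=1 Z=0
after  5: x0=0xe8 x1=0x04 x2=0x1c x3=0x28  N=0 Z=0
after  6: x0=0xe8 x1=0x04 x2=0x1c x3=0x04  N=0 Z=0
-- IRQ taken; context saved, return-PC = 7 --

FLAGS = (N=0, Z=0)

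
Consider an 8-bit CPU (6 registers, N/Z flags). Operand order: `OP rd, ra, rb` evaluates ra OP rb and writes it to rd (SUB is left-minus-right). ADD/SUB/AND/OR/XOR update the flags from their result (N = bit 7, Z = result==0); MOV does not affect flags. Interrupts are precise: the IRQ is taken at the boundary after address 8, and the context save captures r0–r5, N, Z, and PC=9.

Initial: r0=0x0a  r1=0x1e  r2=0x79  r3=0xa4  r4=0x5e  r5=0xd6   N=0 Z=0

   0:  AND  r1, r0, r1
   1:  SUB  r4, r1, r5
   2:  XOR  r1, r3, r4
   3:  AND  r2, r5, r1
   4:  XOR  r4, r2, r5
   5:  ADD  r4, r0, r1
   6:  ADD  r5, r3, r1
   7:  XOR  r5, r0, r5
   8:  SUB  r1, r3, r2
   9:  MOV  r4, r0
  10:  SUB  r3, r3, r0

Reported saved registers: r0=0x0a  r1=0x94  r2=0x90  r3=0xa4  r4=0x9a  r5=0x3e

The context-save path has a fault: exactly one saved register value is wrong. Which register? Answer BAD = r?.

after  0: r0=0x0a r1=0x0a r2=0x79 r3=0xa4 r4=0x5e r5=0xd6  N=0 Z=0
after  1: r0=0x0a r1=0x0a r2=0x79 r3=0xa4 r4=0x34 r5=0xd6  N=0 Z=0
after  2: r0=0x0a r1=0x90 r2=0x79 r3=0xa4 r4=0x34 r5=0xd6  N=1 Z=0
after  3: r0=0x0a r1=0x90 r2=0x90 r3=0xa4 r4=0x34 r5=0xd6  N=1 Z=0
after  4: r0=0x0a r1=0x90 r2=0x90 r3=0xa4 r4=0x46 r5=0xd6  N=0 Z=0
after  5: r0=0x0a r1=0x90 r2=0x90 r3=0xa4 r4=0x9a r5=0xd6  N=1 Z=0
after  6: r0=0x0a r1=0x90 r2=0x90 r3=0xa4 r4=0x9a r5=0x34  N=0 Z=0
after  7: r0=0x0a r1=0x90 r2=0x90 r3=0xa4 r4=0x9a r5=0x3e  N=0 Z=0
after  8: r0=0x0a r1=0x14 r2=0x90 r3=0xa4 r4=0x9a r5=0x3e  N=0 Z=0
-- IRQ taken; context saved, return-PC = 9 --
mismatch: r1: reported 0x94 vs actual 0x14

BAD = r1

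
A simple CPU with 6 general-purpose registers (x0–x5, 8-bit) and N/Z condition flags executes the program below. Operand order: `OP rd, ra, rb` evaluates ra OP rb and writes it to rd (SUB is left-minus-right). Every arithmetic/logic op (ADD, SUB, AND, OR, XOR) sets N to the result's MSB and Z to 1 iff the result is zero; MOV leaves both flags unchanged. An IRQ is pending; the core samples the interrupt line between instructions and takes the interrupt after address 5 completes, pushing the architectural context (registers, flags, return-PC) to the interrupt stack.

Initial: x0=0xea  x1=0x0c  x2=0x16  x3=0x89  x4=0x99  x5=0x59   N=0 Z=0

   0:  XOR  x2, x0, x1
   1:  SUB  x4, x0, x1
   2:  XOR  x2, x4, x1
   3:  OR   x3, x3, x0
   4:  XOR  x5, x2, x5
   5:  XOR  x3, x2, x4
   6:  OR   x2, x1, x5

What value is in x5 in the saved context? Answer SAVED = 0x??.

SAVED = 0x8b

after  0: x0=0xea x1=0x0c x2=0xe6 x3=0x89 x4=0x99 x5=0x59  N=1 Z=0
after  1: x0=0xea x1=0x0c x2=0xe6 x3=0x89 x4=0xde x5=0x59  N=1 Z=0
after  2: x0=0xea x1=0x0c x2=0xd2 x3=0x89 x4=0xde x5=0x59  N=1 Z=0
after  3: x0=0xea x1=0x0c x2=0xd2 x3=0xeb x4=0xde x5=0x59  N=1 Z=0
after  4: x0=0xea x1=0x0c x2=0xd2 x3=0xeb x4=0xde x5=0x8b  N=1 Z=0
after  5: x0=0xea x1=0x0c x2=0xd2 x3=0x0c x4=0xde x5=0x8b  N=0 Z=0
-- IRQ taken; context saved, return-PC = 6 --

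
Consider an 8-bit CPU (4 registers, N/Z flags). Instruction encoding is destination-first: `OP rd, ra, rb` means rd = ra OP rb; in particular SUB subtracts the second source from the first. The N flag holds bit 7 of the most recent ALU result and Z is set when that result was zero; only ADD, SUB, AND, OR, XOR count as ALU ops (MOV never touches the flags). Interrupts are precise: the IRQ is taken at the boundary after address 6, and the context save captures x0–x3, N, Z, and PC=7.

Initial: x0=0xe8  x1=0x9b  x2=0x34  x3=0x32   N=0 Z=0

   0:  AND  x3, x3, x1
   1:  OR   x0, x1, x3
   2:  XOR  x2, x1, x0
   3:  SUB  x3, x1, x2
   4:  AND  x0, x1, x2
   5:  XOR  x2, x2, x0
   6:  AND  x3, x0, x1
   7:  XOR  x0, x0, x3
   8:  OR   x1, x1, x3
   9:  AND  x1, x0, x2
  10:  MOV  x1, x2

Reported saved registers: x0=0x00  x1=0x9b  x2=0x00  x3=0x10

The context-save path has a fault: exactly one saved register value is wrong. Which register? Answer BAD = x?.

after  0: x0=0xe8 x1=0x9b x2=0x34 x3=0x12  N=0 Z=0
after  1: x0=0x9b x1=0x9b x2=0x34 x3=0x12  N=1 Z=0
after  2: x0=0x9b x1=0x9b x2=0x00 x3=0x12  N=0 Z=1
after  3: x0=0x9b x1=0x9b x2=0x00 x3=0x9b  N=1 Z=0
after  4: x0=0x00 x1=0x9b x2=0x00 x3=0x9b  N=0 Z=1
after  5: x0=0x00 x1=0x9b x2=0x00 x3=0x9b  N=0 Z=1
after  6: x0=0x00 x1=0x9b x2=0x00 x3=0x00  N=0 Z=1
-- IRQ taken; context saved, return-PC = 7 --
mismatch: x3: reported 0x10 vs actual 0x00

BAD = x3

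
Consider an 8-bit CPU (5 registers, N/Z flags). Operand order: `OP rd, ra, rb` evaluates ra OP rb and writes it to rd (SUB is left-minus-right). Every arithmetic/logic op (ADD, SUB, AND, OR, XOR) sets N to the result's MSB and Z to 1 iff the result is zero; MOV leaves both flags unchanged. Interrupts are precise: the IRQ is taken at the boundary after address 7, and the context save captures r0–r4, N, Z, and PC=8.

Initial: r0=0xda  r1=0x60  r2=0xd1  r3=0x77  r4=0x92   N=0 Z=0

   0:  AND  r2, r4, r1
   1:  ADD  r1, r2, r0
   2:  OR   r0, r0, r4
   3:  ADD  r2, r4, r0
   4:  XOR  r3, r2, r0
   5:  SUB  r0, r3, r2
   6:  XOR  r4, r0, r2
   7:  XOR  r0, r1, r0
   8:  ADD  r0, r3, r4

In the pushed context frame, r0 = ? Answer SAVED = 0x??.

SAVED = 0x90

after  0: r0=0xda r1=0x60 r2=0x00 r3=0x77 r4=0x92  N=0 Z=1
after  1: r0=0xda r1=0xda r2=0x00 r3=0x77 r4=0x92  N=1 Z=0
after  2: r0=0xda r1=0xda r2=0x00 r3=0x77 r4=0x92  N=1 Z=0
after  3: r0=0xda r1=0xda r2=0x6c r3=0x77 r4=0x92  N=0 Z=0
after  4: r0=0xda r1=0xda r2=0x6c r3=0xb6 r4=0x92  N=1 Z=0
after  5: r0=0x4a r1=0xda r2=0x6c r3=0xb6 r4=0x92  N=0 Z=0
after  6: r0=0x4a r1=0xda r2=0x6c r3=0xb6 r4=0x26  N=0 Z=0
after  7: r0=0x90 r1=0xda r2=0x6c r3=0xb6 r4=0x26  N=1 Z=0
-- IRQ taken; context saved, return-PC = 8 --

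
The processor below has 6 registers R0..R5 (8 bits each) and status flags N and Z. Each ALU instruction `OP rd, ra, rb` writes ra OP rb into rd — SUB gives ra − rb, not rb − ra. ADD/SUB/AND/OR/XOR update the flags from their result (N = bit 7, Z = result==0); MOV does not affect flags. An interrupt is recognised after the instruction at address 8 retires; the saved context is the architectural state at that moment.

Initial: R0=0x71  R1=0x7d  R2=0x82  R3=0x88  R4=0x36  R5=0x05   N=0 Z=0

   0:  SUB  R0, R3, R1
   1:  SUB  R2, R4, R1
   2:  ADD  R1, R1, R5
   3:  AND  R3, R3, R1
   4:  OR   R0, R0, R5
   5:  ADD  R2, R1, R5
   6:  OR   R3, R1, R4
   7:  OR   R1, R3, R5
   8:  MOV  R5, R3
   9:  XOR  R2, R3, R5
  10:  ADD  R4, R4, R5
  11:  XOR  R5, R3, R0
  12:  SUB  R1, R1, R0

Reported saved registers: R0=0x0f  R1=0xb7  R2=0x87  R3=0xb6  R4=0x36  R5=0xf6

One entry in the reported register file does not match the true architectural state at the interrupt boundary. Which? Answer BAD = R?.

after  0: R0=0x0b R1=0x7d R2=0x82 R3=0x88 R4=0x36 R5=0x05  N=0 Z=0
after  1: R0=0x0b R1=0x7d R2=0xb9 R3=0x88 R4=0x36 R5=0x05  N=1 Z=0
after  2: R0=0x0b R1=0x82 R2=0xb9 R3=0x88 R4=0x36 R5=0x05  N=1 Z=0
after  3: R0=0x0b R1=0x82 R2=0xb9 R3=0x80 R4=0x36 R5=0x05  N=1 Z=0
after  4: R0=0x0f R1=0x82 R2=0xb9 R3=0x80 R4=0x36 R5=0x05  N=0 Z=0
after  5: R0=0x0f R1=0x82 R2=0x87 R3=0x80 R4=0x36 R5=0x05  N=1 Z=0
after  6: R0=0x0f R1=0x82 R2=0x87 R3=0xb6 R4=0x36 R5=0x05  N=1 Z=0
after  7: R0=0x0f R1=0xb7 R2=0x87 R3=0xb6 R4=0x36 R5=0x05  N=1 Z=0
after  8: R0=0x0f R1=0xb7 R2=0x87 R3=0xb6 R4=0x36 R5=0xb6  N=1 Z=0
-- IRQ taken; context saved, return-PC = 9 --
mismatch: R5: reported 0xf6 vs actual 0xb6

BAD = R5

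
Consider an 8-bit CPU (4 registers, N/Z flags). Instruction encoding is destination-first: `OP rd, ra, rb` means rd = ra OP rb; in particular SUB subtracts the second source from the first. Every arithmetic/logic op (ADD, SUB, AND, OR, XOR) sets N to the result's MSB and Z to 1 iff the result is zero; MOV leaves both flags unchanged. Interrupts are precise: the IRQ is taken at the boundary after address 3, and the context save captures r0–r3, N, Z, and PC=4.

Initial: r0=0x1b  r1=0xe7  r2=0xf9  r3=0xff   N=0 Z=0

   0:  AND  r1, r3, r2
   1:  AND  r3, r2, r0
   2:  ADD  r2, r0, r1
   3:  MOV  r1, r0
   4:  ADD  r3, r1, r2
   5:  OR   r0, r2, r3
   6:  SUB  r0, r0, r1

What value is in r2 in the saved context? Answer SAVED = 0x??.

after  0: r0=0x1b r1=0xf9 r2=0xf9 r3=0xff  N=1 Z=0
after  1: r0=0x1b r1=0xf9 r2=0xf9 r3=0x19  N=0 Z=0
after  2: r0=0x1b r1=0xf9 r2=0x14 r3=0x19  N=0 Z=0
after  3: r0=0x1b r1=0x1b r2=0x14 r3=0x19  N=0 Z=0
-- IRQ taken; context saved, return-PC = 4 --

SAVED = 0x14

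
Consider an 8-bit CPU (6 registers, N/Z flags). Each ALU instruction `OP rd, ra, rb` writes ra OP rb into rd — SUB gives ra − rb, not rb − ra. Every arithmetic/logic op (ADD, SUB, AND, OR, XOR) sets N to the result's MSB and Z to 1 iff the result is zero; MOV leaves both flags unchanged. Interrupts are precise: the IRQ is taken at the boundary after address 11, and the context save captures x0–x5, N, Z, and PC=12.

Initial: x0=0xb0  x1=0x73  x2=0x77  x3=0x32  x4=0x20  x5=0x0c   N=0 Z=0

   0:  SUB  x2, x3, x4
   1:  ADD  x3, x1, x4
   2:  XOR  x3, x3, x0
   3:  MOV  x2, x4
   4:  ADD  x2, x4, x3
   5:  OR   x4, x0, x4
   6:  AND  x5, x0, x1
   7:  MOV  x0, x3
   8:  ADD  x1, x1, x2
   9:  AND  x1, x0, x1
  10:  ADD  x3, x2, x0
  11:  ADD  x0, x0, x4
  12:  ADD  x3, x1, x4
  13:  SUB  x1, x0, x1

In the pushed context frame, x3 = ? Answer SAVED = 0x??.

after  0: x0=0xb0 x1=0x73 x2=0x12 x3=0x32 x4=0x20 x5=0x0c  N=0 Z=0
after  1: x0=0xb0 x1=0x73 x2=0x12 x3=0x93 x4=0x20 x5=0x0c  N=1 Z=0
after  2: x0=0xb0 x1=0x73 x2=0x12 x3=0x23 x4=0x20 x5=0x0c  N=0 Z=0
after  3: x0=0xb0 x1=0x73 x2=0x20 x3=0x23 x4=0x20 x5=0x0c  N=0 Z=0
after  4: x0=0xb0 x1=0x73 x2=0x43 x3=0x23 x4=0x20 x5=0x0c  N=0 Z=0
after  5: x0=0xb0 x1=0x73 x2=0x43 x3=0x23 x4=0xb0 x5=0x0c  N=1 Z=0
after  6: x0=0xb0 x1=0x73 x2=0x43 x3=0x23 x4=0xb0 x5=0x30  N=0 Z=0
after  7: x0=0x23 x1=0x73 x2=0x43 x3=0x23 x4=0xb0 x5=0x30  N=0 Z=0
after  8: x0=0x23 x1=0xb6 x2=0x43 x3=0x23 x4=0xb0 x5=0x30  N=1 Z=0
after  9: x0=0x23 x1=0x22 x2=0x43 x3=0x23 x4=0xb0 x5=0x30  N=0 Z=0
after 10: x0=0x23 x1=0x22 x2=0x43 x3=0x66 x4=0xb0 x5=0x30  N=0 Z=0
after 11: x0=0xd3 x1=0x22 x2=0x43 x3=0x66 x4=0xb0 x5=0x30  N=1 Z=0
-- IRQ taken; context saved, return-PC = 12 --

SAVED = 0x66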